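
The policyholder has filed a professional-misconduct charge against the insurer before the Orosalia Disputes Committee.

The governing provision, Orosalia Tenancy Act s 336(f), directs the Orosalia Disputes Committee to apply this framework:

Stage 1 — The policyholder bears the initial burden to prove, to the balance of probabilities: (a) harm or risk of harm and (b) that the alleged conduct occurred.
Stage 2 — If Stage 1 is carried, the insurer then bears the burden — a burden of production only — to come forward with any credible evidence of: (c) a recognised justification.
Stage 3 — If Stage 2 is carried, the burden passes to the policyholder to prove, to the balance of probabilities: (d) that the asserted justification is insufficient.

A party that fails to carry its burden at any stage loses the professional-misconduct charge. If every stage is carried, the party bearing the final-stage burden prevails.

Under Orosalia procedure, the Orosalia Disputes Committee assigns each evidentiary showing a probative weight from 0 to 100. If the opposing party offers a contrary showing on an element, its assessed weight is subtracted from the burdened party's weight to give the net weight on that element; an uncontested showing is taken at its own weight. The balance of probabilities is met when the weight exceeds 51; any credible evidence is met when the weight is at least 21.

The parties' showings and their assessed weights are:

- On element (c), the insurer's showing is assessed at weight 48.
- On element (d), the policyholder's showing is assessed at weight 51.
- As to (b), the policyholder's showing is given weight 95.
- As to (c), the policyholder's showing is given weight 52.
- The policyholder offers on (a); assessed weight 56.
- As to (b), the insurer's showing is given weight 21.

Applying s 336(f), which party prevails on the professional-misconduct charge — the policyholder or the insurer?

At Stage 1 the policyholder must meet the balance of probabilities (weight exceeds 51): on (a) the weight is 56, which does exceed 51, so (a) meets the standard; on (b) the weight is 95 less the opposing 21 gives net 74, which does exceed 51, so (b) meets the standard.
  The policyholder carries Stage 1; the insurer now bears the burden.
At Stage 2 the insurer must meet any credible evidence (weight is at least 21): on (c) the weight is 48 less the opposing 52 gives net -4, < 21, so (c) does not meet the standard.
  Not every element is met, so the insurer fails to carry Stage 2.
So the policyholder prevails.

policyholder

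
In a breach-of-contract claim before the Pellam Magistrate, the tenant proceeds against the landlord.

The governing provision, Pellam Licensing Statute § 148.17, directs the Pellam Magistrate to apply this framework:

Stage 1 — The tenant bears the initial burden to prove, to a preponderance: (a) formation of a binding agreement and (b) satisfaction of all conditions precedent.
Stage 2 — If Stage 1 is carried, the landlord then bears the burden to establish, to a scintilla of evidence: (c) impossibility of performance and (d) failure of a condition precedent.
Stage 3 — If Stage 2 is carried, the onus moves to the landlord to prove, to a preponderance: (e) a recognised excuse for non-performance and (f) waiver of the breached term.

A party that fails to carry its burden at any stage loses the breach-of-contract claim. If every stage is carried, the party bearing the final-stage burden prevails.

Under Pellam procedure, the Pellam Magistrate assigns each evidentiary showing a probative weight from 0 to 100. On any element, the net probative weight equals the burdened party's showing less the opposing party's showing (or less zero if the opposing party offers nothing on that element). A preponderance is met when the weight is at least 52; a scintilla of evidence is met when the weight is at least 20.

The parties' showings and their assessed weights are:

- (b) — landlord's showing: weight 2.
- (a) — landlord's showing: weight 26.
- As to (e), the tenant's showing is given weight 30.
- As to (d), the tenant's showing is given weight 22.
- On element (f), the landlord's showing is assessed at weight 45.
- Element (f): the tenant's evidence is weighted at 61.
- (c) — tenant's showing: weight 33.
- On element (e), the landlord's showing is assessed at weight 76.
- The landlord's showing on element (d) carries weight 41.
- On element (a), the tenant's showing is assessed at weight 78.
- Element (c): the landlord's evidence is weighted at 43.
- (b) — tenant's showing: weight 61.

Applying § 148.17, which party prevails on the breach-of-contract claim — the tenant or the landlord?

tenant

Stage 1 (tenant, a preponderance, weight is at least 52): (a) net 78−26=52 ≥ 52 — meets; (b) net 61−2=59 ≥ 52 — meets.
  The tenant carries Stage 1; the landlord now bears the burden.
Stage 2 (landlord, a scintilla of evidence, weight is at least 20): (c) net 43−33=10 < 20 — fails; (d) net 41−22=19 < 20 — fails.
  Not every element is met, so the landlord fails to carry Stage 2.
The tenant prevails.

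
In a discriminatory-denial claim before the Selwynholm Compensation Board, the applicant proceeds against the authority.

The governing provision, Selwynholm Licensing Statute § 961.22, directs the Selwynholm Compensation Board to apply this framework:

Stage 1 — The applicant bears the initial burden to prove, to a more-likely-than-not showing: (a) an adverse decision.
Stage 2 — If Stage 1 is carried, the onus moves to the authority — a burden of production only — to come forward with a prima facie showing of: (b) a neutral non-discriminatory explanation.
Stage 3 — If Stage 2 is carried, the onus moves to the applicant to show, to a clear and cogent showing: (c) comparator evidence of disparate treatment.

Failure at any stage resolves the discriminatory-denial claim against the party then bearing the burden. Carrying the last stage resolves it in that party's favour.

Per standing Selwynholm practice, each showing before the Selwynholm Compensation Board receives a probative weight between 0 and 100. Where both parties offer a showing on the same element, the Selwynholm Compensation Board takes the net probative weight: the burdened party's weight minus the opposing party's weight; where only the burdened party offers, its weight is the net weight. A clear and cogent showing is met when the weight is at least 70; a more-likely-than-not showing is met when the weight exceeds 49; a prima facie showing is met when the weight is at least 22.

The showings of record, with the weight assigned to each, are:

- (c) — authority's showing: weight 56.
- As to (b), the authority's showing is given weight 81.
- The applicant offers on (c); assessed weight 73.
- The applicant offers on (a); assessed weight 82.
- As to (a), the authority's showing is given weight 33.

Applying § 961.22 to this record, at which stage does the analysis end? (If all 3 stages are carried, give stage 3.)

stage 1

At Stage 1 the applicant must meet a more-likely-than-not showing (weight exceeds 49): on (a) the weight is 82 less the opposing 33 gives net 49, which does not exceed 49, so (a) does not meet the standard.
  The applicant does not carry Stage 1.
The authority prevails.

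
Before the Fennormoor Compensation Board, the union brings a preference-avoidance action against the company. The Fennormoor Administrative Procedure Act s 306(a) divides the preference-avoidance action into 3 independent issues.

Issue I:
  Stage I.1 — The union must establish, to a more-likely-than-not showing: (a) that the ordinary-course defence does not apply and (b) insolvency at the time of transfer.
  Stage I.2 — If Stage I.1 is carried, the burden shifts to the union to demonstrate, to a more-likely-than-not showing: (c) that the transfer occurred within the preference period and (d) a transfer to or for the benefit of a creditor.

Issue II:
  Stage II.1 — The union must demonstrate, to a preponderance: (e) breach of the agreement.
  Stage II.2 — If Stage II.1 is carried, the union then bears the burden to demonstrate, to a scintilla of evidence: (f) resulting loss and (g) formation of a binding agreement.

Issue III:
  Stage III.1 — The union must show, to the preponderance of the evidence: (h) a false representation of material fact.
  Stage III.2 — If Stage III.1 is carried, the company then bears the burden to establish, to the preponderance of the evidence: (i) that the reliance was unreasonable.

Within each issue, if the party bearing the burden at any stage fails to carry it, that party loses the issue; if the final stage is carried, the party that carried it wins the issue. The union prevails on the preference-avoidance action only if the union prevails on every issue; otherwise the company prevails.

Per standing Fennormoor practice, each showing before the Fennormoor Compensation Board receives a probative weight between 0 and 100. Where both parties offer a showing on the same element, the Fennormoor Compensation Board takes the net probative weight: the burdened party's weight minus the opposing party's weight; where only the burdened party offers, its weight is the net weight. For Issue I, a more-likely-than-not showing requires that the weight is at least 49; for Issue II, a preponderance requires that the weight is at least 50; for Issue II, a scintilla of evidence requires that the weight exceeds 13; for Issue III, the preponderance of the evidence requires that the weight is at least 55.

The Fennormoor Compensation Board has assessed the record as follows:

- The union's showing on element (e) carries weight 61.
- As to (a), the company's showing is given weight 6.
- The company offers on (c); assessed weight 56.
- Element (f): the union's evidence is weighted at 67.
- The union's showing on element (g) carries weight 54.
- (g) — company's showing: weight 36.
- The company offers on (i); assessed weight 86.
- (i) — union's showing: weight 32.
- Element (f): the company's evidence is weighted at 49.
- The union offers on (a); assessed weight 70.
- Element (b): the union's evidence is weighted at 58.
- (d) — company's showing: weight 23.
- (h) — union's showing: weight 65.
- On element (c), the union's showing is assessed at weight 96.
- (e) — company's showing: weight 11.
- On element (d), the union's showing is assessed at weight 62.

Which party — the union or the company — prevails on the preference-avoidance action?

company

— Issue I —
Stage I.1 — burden on union; standard: a more-likely-than-not showing (weight is at least 49).
    (a): 70 − 6 = 64 ≥ 49 [met]
    (b): 58 ≥ 49 [met]
  Stage I.1 carried; the burden remains with the union.
Stage I.2 — burden on union; standard: a more-likely-than-not showing (weight is at least 49).
    (c): 96 − 56 = 40 < 49 [not met]
    (d): 62 − 23 = 39 < 49 [not met]
  Stage I.2 not carried; the union fails its burden.
The company prevails on this issue.
— Issue II —
At Stage II.1 the union must meet a preponderance (weight is at least 50): on (e) the weight is 61 less the opposing 11 gives net 50, ≥ 50, so (e) meets the standard.
  Stage II.1 is satisfied; the union continues to bear the burden.
At Stage II.2 the union must meet a scintilla of evidence (weight exceeds 13): on (f) the weight is 67 less the opposing 49 gives net 18, which does exceed 13, so (f) meets the standard; on (g) the weight is 54 less the opposing 36 gives net 18, which does exceed 13, so (g) meets the standard.
  Stage II.2 carried; the final stage is satisfied.
Every stage carried; the union prevails on this issue.
— Issue III —
At Stage III.1 the union must meet the preponderance of the evidence (weight is at least 55): on (h) the weight is 65, ≥ 55, so (h) meets the standard.
  All elements met. The burden passes to the company.
At Stage III.2 the company must meet the preponderance of the evidence (weight is at least 55): on (i) the weight is 86 less the opposing 32 gives net 54, which does not reach 55, so (i) does not meet the standard.
  Not every element is met, so the company fails to carry Stage III.2.
The union prevails on this issue.
Per-issue: Issue I → company; Issue II → union; Issue III → union. The union must prevail on every issue; overall, the company prevails.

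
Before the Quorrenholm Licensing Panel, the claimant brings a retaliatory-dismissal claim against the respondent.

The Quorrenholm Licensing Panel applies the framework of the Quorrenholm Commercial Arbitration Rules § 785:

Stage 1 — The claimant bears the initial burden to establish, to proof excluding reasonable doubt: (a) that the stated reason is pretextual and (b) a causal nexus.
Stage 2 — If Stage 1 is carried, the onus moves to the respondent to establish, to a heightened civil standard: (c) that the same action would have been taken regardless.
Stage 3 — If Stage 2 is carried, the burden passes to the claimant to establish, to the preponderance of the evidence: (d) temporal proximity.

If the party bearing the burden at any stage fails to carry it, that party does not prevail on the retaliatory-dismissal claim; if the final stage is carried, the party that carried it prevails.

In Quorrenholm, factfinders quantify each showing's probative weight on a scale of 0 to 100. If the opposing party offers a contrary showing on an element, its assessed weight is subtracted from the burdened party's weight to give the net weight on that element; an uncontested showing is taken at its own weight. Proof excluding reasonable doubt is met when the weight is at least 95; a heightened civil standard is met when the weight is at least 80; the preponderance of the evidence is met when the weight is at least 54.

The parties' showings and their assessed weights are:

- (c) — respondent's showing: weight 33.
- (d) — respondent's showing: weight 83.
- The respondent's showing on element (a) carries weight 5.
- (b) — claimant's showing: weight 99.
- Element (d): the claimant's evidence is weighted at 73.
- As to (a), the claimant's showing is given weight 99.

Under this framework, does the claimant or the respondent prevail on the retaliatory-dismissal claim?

respondent

At Stage 1 the claimant must meet proof excluding reasonable doubt (weight is at least 95): on (a) the weight is 99 less the opposing 5 gives net 94, < 95, so (a) does not meet the standard; on (b) the weight is 99, which does reach 95, so (b) meets the standard.
  Stage 1 not carried; the claimant fails its burden.
The analysis ends at Stage 1; the respondent prevails.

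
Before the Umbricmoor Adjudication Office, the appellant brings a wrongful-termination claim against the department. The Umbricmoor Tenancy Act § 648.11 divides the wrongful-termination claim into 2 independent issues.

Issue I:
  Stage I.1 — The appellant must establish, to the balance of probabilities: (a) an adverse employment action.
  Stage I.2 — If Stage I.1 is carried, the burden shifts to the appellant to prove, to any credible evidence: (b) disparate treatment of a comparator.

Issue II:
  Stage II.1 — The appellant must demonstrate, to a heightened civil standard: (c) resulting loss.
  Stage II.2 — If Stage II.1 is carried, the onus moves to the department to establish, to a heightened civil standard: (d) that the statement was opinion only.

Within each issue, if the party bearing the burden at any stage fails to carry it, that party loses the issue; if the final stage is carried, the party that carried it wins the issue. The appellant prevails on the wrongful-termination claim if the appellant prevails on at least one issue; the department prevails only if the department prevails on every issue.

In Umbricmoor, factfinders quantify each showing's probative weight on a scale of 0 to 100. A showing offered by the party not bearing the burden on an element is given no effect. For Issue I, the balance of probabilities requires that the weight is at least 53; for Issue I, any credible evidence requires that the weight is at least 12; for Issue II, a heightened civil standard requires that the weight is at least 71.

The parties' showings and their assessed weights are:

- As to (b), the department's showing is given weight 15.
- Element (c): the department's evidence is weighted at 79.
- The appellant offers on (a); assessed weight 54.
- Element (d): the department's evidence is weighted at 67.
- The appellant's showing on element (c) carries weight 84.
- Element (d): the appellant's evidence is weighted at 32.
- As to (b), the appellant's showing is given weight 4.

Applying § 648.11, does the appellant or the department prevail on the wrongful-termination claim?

appellant

— Issue I —
At Stage I.1 the appellant must meet the balance of probabilities (weight is at least 53): on (a) the weight is 54, ≥ 53, so (a) meets the standard.
  Stage I.1 carried; the burden remains with the appellant.
At Stage I.2 the appellant must meet any credible evidence (weight is at least 12): on (b) the weight is 4 (the department's 15 is given no effect), < 12, so (b) does not meet the standard.
  Stage I.2 not carried; the appellant fails its burden.
The analysis ends at Stage I.2; the department prevails on this issue.
— Issue II —
Stage II.1 (appellant, a heightened civil standard, weight is at least 71): (c) 84 (department's 79 disregarded) ≥ 71 — meets.
  Stage II.1 is satisfied; the onus moves to the department.
Stage II.2 (department, a heightened civil standard, weight is at least 71): (d) 67 (appellant's 32 disregarded) < 71 — fails.
  Stage II.2 not carried; the department fails its burden.
The analysis ends at Stage II.2; the appellant prevails on this issue.
Per-issue: Issue I → department; Issue II → appellant. The appellant must prevail on at least one issue; overall, the appellant prevails.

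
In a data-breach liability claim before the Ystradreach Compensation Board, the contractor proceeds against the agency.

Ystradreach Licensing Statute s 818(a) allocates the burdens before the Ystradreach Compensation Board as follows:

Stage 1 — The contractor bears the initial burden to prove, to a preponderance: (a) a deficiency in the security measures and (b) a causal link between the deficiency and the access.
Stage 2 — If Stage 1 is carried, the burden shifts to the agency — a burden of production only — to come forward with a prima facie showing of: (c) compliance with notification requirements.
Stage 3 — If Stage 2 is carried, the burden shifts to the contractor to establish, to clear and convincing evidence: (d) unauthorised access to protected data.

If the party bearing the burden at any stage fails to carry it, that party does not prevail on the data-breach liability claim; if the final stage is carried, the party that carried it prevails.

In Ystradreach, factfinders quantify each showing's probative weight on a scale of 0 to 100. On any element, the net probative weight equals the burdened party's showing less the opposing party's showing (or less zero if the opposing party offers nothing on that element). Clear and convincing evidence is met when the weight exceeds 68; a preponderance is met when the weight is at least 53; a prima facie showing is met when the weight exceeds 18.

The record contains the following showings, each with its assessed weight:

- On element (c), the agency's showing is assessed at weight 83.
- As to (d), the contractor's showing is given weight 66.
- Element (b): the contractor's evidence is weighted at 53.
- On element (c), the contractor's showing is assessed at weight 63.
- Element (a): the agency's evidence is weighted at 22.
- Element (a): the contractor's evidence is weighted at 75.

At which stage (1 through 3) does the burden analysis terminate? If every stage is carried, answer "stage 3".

stage 3

Stage 1 — burden on contractor; standard: a preponderance (weight is at least 53).
    (a): 75 − 22 = 53 ≥ 53 [met]
    (b): 53 ≥ 53 [met]
  The contractor carries Stage 1; the agency now bears the burden.
Stage 2 — burden on agency; standard: a prima facie showing (weight exceeds 18).
    (c): 83 − 63 = 20 > 18 [met]
  Stage 2 is satisfied; the onus moves to the contractor.
Stage 3 — burden on contractor; standard: clear and convincing evidence (weight exceeds 68).
    (d): 66 ≤ 68 [not met]
  The contractor does not carry Stage 3.
The agency prevails.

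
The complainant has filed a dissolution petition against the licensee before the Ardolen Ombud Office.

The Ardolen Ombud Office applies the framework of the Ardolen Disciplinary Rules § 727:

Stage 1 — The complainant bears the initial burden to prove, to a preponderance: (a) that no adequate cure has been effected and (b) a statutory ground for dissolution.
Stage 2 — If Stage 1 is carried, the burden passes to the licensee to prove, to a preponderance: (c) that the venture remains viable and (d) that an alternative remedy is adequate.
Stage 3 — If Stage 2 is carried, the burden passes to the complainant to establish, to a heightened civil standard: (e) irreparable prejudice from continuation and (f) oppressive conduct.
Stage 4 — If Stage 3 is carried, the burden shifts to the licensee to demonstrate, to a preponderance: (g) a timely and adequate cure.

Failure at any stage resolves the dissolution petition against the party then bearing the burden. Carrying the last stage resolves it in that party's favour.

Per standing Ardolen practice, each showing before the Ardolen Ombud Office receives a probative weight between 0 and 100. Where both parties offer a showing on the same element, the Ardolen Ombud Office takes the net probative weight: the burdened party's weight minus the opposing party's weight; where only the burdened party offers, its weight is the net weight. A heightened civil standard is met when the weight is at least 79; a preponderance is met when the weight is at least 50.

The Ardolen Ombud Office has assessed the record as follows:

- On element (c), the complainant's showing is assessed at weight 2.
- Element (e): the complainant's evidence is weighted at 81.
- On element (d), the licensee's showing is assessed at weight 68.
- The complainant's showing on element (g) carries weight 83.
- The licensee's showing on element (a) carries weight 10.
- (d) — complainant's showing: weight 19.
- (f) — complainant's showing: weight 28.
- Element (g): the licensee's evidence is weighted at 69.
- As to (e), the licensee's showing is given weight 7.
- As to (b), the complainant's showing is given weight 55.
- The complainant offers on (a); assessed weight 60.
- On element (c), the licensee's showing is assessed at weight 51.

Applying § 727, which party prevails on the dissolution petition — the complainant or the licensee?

complainant

Stage 1 (complainant, a preponderance, weight is at least 50): (a) net 60−10=50 ≥ 50 — meets; (b) 55 ≥ 50 — meets.
  All elements met. The burden passes to the licensee.
Stage 2 (licensee, a preponderance, weight is at least 50): (c) net 51−2=49 < 50 — fails; (d) net 68−19=49 < 50 — fails.
  Not every element is met, so the licensee fails to carry Stage 2.
So the complainant prevails.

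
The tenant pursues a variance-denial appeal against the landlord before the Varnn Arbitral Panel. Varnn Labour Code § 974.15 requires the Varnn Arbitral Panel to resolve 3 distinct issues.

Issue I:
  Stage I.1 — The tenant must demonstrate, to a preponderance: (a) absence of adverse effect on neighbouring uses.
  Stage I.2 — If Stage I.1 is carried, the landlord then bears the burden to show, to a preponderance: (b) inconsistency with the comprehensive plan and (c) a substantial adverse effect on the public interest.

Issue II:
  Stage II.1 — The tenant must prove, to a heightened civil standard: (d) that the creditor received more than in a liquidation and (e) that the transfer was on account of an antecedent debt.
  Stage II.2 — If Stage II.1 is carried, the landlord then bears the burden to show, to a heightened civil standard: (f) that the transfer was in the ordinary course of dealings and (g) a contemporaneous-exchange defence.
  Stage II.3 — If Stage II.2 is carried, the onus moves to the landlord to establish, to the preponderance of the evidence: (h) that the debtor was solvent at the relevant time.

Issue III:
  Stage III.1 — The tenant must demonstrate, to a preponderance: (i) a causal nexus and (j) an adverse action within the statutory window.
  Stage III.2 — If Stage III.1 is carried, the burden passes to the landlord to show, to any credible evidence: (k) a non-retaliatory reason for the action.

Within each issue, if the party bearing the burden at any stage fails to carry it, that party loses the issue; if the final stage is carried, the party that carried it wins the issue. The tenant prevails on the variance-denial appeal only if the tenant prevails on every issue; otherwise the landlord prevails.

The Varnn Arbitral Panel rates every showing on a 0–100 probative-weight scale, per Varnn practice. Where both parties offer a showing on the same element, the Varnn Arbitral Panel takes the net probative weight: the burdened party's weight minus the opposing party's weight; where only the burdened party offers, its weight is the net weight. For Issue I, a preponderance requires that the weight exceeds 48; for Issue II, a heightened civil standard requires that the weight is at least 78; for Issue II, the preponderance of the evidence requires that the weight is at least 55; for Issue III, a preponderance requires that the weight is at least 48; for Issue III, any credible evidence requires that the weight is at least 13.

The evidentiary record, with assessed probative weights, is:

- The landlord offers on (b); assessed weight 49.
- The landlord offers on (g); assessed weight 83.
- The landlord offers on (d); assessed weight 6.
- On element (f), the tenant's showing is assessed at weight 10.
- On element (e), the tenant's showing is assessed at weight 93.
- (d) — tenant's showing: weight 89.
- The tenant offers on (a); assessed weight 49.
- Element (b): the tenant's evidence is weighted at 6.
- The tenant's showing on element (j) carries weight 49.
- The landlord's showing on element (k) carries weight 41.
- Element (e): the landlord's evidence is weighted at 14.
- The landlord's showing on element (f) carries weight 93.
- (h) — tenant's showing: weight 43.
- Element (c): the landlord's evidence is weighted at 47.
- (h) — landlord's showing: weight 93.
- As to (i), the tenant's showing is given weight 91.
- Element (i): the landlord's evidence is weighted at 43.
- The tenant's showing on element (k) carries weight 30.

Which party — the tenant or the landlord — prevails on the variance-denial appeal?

— Issue I —
Stage I.1 (tenant, a preponderance, weight exceeds 48): (a) 49 > 48 — meets.
  The tenant carries Stage I.1; the landlord now bears the burden.
Stage I.2 (landlord, a preponderance, weight exceeds 48): (b) net 49−6=43 ≤ 48 — fails; (c) 47 ≤ 48 — fails.
  Not every element is met, so the landlord fails to carry Stage I.2.
The analysis ends at Stage I.2; the tenant prevails on this issue.
— Issue II —
Stage II.1 — burden on tenant; standard: a heightened civil standard (weight is at least 78).
    (d): 89 − 6 = 83 ≥ 78 [met]
    (e): 93 − 14 = 79 ≥ 78 [met]
  All elements met. The burden passes to the landlord.
Stage II.2 — burden on landlord; standard: a heightened civil standard (weight is at least 78).
    (f): 93 − 10 = 83 ≥ 78 [met]
    (g): 83 ≥ 78 [met]
  Stage II.2 carried; the burden remains with the landlord.
Stage II.3 — burden on landlord; standard: the preponderance of the evidence (weight is at least 55).
    (h): 93 − 43 = 50 < 55 [not met]
  Stage II.3 not carried; the landlord fails its burden.
The analysis ends at Stage II.3; the tenant prevails on this issue.
— Issue III —
Stage III.1 (tenant, a preponderance, weight is at least 48): (i) net 91−43=48 ≥ 48 — meets; (j) 49 ≥ 48 — meets.
  The tenant carries Stage III.1; the landlord now bears the burden.
Stage III.2 (landlord, any credible evidence, weight is at least 13): (k) net 41−30=11 < 13 — fails.
  Stage III.2 not carried; the landlord fails its burden.
The tenant prevails on this issue.
Per-issue: Issue I → tenant; Issue II → tenant; Issue III → tenant. The tenant must prevail on every issue; overall, the tenant prevails.

tenant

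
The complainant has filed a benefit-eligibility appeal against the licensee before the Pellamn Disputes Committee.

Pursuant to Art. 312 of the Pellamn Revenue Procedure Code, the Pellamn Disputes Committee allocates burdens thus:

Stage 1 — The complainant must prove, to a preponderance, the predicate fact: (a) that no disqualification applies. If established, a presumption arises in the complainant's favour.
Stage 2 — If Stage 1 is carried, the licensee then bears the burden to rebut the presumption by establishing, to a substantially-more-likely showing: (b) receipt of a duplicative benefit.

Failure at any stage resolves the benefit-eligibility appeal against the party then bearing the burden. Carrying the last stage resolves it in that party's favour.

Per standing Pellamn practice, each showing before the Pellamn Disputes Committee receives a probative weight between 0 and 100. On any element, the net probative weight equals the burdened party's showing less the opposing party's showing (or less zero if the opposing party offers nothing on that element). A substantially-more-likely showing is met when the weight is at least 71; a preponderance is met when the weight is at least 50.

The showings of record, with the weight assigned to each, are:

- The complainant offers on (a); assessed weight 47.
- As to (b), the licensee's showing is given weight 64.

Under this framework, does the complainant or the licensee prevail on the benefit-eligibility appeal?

licensee

Stage 1 (complainant, a preponderance, weight is at least 50): (a) 47 < 50 — fails.
  Stage 1 not carried; the complainant fails its burden.
The licensee prevails.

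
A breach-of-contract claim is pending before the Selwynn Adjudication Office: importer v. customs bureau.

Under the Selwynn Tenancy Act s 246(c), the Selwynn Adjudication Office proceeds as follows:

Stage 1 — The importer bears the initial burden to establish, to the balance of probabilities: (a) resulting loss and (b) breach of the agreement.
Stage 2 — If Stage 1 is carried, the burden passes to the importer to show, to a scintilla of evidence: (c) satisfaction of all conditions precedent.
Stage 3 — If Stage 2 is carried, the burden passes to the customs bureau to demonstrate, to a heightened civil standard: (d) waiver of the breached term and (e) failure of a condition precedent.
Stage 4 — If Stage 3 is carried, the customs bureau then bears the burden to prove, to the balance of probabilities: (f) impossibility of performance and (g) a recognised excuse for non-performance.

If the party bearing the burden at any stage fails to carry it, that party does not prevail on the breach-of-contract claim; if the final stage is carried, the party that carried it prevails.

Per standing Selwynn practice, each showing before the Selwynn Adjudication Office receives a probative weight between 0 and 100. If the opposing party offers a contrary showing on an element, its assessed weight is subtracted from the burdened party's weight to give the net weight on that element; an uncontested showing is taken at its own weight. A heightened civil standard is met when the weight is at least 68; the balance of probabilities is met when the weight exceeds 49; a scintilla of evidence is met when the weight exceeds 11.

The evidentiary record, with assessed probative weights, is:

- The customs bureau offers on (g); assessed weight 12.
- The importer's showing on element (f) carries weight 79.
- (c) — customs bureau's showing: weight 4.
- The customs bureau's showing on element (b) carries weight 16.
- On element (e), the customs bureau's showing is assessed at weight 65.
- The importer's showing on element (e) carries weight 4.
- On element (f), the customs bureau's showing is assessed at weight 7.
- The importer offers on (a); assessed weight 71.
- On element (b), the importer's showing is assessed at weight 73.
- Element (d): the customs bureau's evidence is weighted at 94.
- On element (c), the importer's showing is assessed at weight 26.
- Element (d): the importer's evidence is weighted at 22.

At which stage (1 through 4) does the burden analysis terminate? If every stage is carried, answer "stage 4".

stage 3

Stage 1 (importer, the balance of probabilities, weight exceeds 49): (a) 71 > 49 — meets; (b) net 73−16=57 > 49 — meets.
  Stage 1 carried; the burden remains with the importer.
Stage 2 (importer, a scintilla of evidence, weight exceeds 11): (c) net 26−4=22 > 11 — meets.
  All elements met. The burden passes to the customs bureau.
Stage 3 (customs bureau, a heightened civil standard, weight is at least 68): (d) net 94−22=72 ≥ 68 — meets; (e) net 65−4=61 < 68 — fails.
  The customs bureau does not carry Stage 3.
The analysis ends at Stage 3; the importer prevails.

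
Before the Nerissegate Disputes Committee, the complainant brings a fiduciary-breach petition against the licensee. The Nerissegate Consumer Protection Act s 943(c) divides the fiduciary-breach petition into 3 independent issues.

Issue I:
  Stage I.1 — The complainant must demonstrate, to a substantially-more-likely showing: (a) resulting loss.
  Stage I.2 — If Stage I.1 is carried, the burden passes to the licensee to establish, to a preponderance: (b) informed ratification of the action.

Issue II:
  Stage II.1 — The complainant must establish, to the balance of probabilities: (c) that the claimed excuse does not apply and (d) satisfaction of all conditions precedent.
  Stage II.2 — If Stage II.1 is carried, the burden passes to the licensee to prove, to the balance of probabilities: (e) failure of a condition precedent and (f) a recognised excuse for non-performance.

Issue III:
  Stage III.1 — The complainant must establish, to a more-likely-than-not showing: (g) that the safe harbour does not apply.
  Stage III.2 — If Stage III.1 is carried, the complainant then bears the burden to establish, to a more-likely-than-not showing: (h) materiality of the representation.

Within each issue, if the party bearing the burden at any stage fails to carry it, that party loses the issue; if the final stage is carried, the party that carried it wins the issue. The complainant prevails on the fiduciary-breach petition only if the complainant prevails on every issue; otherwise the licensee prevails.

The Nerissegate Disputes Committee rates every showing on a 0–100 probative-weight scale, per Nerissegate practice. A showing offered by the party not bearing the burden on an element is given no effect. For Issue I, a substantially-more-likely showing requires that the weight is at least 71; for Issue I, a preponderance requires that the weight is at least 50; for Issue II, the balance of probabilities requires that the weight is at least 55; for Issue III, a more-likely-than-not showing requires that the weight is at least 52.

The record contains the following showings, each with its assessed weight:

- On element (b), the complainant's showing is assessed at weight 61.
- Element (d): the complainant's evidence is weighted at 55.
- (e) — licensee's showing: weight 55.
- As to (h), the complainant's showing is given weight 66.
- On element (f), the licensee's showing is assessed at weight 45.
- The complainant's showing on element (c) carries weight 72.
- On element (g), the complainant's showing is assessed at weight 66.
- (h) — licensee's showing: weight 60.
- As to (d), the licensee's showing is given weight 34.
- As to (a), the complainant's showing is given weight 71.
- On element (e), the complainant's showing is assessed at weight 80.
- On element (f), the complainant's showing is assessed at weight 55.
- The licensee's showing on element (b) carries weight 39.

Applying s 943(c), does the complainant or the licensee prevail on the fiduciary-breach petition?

— Issue I —
Stage I.1 (complainant, a substantially-more-likely showing, weight is at least 71): (a) 71 ≥ 71 — meets.
  The complainant carries Stage I.1; the licensee now bears the burden.
Stage I.2 (licensee, a preponderance, weight is at least 50): (b) 39 (complainant's 61 disregarded) < 50 — fails.
  Stage I.2 not carried; the licensee fails its burden.
So the complainant prevails on this issue.
— Issue II —
Stage II.1 (complainant, the balance of probabilities, weight is at least 55): (c) 72 ≥ 55 — meets; (d) 55 (licensee's 34 disregarded) ≥ 55 — meets.
  Stage II.1 carried; the burden shifts to the licensee.
Stage II.2 (licensee, the balance of probabilities, weight is at least 55): (e) 55 (complainant's 80 disregarded) ≥ 55 — meets; (f) 45 (complainant's 55 disregarded) < 55 — fails.
  Not every element is met, so the licensee fails to carry Stage II.2.
The complainant prevails on this issue.
— Issue III —
At Stage III.1 the complainant must meet a more-likely-than-not showing (weight is at least 52): on (g) the weight is 66, which does reach 52, so (g) meets the standard.
  Stage III.1 carried; the burden remains with the complainant.
At Stage III.2 the complainant must meet a more-likely-than-not showing (weight is at least 52): on (h) the weight is 66 (the licensee's 60 is given no effect), which does reach 52, so (h) meets the standard.
  Stage III.2 carried; the final stage is satisfied.
With every stage satisfied, the complainant prevails on this issue.
Per-issue: Issue I → complainant; Issue II → complainant; Issue III → complainant. The complainant must prevail on every issue; overall, the complainant prevails.

complainant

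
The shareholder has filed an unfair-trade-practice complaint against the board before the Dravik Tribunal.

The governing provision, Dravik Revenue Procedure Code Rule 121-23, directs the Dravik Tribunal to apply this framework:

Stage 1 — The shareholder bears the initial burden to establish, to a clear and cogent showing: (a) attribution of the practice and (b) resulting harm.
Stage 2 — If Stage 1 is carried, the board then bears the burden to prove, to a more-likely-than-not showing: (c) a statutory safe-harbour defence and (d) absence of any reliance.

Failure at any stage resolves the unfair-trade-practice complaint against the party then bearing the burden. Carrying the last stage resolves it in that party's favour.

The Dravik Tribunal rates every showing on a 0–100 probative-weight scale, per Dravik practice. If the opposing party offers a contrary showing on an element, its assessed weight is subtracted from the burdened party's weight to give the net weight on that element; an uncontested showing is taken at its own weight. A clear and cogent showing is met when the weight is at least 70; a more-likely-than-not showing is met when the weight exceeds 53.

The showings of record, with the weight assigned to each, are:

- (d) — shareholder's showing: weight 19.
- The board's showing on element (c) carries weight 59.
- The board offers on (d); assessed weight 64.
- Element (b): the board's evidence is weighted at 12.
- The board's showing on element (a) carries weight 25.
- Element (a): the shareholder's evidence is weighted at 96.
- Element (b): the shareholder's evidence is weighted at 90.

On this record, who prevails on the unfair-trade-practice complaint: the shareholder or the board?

shareholder

Stage 1 — burden on shareholder; standard: a clear and cogent showing (weight is at least 70).
    (a): 96 − 25 = 71 ≥ 70 [met]
    (b): 90 − 12 = 78 ≥ 70 [met]
  Stage 1 carried; the burden shifts to the board.
Stage 2 — burden on board; standard: a more-likely-than-not showing (weight exceeds 53).
    (c): 59 > 53 [met]
    (d): 64 − 19 = 45 ≤ 53 [not met]
  Not every element is met, so the board fails to carry Stage 2.
The analysis ends at Stage 2; the shareholder prevails.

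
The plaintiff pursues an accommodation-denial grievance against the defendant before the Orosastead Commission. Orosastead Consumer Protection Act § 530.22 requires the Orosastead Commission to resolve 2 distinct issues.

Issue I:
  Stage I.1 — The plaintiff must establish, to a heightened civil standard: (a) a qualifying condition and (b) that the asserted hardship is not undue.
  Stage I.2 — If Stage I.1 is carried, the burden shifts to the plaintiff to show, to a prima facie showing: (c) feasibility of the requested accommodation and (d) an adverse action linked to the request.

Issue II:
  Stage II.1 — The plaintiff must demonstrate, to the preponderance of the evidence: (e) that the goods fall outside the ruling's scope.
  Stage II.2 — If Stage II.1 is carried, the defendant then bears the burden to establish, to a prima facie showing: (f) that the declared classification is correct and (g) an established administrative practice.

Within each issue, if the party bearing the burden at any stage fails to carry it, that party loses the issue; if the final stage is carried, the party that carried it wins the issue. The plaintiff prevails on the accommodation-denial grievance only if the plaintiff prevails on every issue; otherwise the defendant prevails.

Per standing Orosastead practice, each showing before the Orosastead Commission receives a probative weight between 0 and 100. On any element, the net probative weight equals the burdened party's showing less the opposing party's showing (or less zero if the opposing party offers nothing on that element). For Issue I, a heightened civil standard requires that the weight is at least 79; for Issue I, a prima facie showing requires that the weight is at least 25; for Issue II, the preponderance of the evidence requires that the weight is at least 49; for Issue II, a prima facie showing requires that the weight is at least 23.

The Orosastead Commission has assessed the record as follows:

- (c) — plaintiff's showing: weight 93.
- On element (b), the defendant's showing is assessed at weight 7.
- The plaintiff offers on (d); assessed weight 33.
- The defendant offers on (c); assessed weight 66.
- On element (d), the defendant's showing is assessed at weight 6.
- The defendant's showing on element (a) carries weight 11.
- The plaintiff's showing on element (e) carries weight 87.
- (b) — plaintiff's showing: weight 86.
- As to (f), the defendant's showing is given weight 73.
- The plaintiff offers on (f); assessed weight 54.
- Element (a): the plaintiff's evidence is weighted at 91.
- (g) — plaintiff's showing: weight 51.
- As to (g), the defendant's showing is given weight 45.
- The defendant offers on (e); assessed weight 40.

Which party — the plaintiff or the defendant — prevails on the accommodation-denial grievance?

defendant

— Issue I —
At Stage I.1 the plaintiff must meet a heightened civil standard (weight is at least 79): on (a) the weight is 91 less the opposing 11 gives net 80, ≥ 79, so (a) meets the standard; on (b) the weight is 86 less the opposing 7 gives net 79, ≥ 79, so (b) meets the standard.
  Stage I.1 carried; the burden remains with the plaintiff.
At Stage I.2 the plaintiff must meet a prima facie showing (weight is at least 25): on (c) the weight is 93 less the opposing 66 gives net 27, which does reach 25, so (c) meets the standard; on (d) the weight is 33 less the opposing 6 gives net 27, which does reach 25, so (d) meets the standard.
  All elements met at the final stage.
Every stage carried; the plaintiff prevails on this issue.
— Issue II —
Stage II.1 (plaintiff, the preponderance of the evidence, weight is at least 49): (e) net 87−40=47 < 49 — fails.
  The plaintiff does not carry Stage II.1.
So the defendant prevails on this issue.
Per-issue: Issue I → plaintiff; Issue II → defendant. The plaintiff must prevail on every issue; overall, the defendant prevails.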